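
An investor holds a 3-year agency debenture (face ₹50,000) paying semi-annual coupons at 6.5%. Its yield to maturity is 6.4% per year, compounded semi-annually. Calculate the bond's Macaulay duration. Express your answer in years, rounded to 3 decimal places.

Periodic yield y = 0.032. Discount each cash flow and weight by its period:
  t   CF        PV=CF/(1+0.032)^t    t·PV
  1     1,625.00     1,574.6124     1,574.6124
  2     1,625.00     1,525.7872     3,051.5744
  3     1,625.00     1,478.4760     4,435.4279
  4     1,625.00     1,432.6318     5,730.5271
  5     1,625.00     1,388.2091     6,941.0454
  6    51,625.00    42,734.8202   256,408.9211
  Σ                 50,134.5366   278,142.1083
Price P = Σ PV = 50,134.5366.
Macaulay duration = Σ(t·PV) / P = 278,142.1083 / 50,134.5366 = 5.54791 half-year periods.
In years: 5.54791 / 2 = 2.77396 years.

2.774 years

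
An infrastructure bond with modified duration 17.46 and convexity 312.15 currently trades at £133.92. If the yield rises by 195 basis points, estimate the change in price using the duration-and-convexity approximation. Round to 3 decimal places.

-£37.648

Duration effect: -D_mod·Δy = -17.46 × (+0.0195) = -0.340470
Convexity effect: ½·C·(Δy)² = 0.5 × 312.15 × (0.0195)² = +0.05934751875
ΔP/P ≈ -0.340470 + 0.05934751875 = -0.28112248125
ΔP ≈ 133.92 × (-0.28112248125) = -37.647922689.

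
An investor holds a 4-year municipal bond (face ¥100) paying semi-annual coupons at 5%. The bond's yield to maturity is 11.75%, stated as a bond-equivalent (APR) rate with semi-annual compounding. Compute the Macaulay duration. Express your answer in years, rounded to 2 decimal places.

Periodic yield y = 0.05875. Discount each cash flow and weight by its period:
  t   CF        PV=CF/(1+0.05875)^t    t·PV
  1         2.50         2.3613         2.3613
  2         2.50         2.2302         4.4605
  3         2.50         2.1065         6.3195
  4         2.50         1.9896         7.9584
  5         2.50         1.8792         9.3960
  6         2.50         1.7749        10.6495
  7         2.50         1.6764        11.7350
  8       102.50        64.9197       519.3576
  Σ                     78.9379       572.2378
Price P = Σ PV = 78.9379.
Macaulay duration = Σ(t·PV) / P = 572.2378 / 78.9379 = 7.24922 half-year periods.
In years: 7.24922 / 2 = 3.62461 years.

3.62 years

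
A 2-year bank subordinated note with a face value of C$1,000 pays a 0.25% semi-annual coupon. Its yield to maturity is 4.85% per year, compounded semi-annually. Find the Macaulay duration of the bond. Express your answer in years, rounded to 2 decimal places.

2.00 years

Periodic yield y = 0.02425. Discount each cash flow and weight by its period:
  t   CF        PV=CF/(1+0.02425)^t    t·PV
  1         1.25         1.2204         1.2204
  2         1.25         1.1915         2.3830
  3         1.25         1.1633         3.4899
  4     1,001.25       909.7428     3,638.9713
  Σ                    913.3180     3,646.0646
Price P = Σ PV = 913.3180.
Macaulay duration = Σ(t·PV) / P = 3,646.0646 / 913.3180 = 3.99211 half-year periods.
In years: 3.99211 / 2 = 1.99605 years.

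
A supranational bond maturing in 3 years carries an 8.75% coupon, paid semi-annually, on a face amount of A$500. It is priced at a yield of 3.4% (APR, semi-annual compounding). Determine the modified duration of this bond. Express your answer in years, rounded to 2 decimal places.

Periodic yield y = 0.017. First find Macaulay duration:
  t   CF        PV=CF/(1+0.017)^t    t·PV
  1       21.875        21.5093        21.5093
  2       21.875        21.1498        42.2996
  3       21.875        20.7963        62.3888
  4       21.875        20.4486        81.7945
  5       21.875        20.1068       100.5341
  6      521.875       471.6727     2,830.0364
  Σ                    575.6836     3,138.5627
P = 575.6836; Macaulay duration = 3,138.5627 / 575.6836 = 5.45189 half-year periods = 2.72594 years.
Modified duration = D_Mac / (1 + y) = 2.72594 / 1.017 = 2.68038 years.

2.68 years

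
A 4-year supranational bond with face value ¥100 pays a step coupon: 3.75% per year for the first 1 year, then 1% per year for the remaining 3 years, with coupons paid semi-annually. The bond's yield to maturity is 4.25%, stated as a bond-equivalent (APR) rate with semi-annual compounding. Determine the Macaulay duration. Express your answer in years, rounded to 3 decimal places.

3.832 years

Periodic yield y = 0.02125. Discount each cash flow and weight by its period:
  t   CF        PV=CF/(1+0.02125)^t    t·PV
  1        1.875         1.8360         1.8360
  2        1.875         1.7978         3.5956
  3        0.500         0.4694         1.4083
  4        0.500         0.4597         1.8387
  5        0.500         0.4501         2.2505
  6        0.500         0.4407         2.6444
  7        0.500         0.4316         3.0210
  8      100.500        84.9395       679.5157
  Σ                     90.8247       696.1101
Price P = Σ PV = 90.8247.
Macaulay duration = Σ(t·PV) / P = 696.1101 / 90.8247 = 7.66432 half-year periods.
In years: 7.66432 / 2 = 3.83216 years.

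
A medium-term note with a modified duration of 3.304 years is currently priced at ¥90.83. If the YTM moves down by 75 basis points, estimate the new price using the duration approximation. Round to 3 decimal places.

Duration approximation: ΔP/P ≈ -D_mod · Δy = -3.304 × (-0.0075) = +0.024780.
New price ≈ 90.83 × (1 + 0.024780) = 93.0807674.

¥93.081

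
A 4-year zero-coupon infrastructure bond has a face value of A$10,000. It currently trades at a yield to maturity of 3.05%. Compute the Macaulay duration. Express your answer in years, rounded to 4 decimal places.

A zero-coupon bond has a single cash flow at maturity, so its Macaulay duration equals its maturity: 4 years.

4.0000 years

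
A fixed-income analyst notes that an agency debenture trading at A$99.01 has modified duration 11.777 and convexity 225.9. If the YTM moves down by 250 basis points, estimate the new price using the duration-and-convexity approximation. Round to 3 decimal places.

A$135.151

Duration effect: -D_mod·Δy = -11.777 × (-0.025) = +0.294425
Convexity effect: ½·C·(Δy)² = 0.5 × 225.9 × (-0.025)² = +0.07059375
ΔP/P ≈ +0.294425 + 0.07059375 = +0.36501875
New price ≈ 99.01 × (1 + 0.36501875) = 135.1505064375.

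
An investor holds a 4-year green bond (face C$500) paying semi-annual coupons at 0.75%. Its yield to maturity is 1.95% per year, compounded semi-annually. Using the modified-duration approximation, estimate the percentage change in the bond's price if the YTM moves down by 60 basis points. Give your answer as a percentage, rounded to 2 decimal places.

+2.35%

Periodic yield y = 0.00975. Modified duration first:
  t   CF        PV=CF/(1+0.00975)^t    t·PV
  1        1.875         1.8569         1.8569
  2        1.875         1.8390         3.6779
  3        1.875         1.8212         5.4636
  4        1.875         1.8036         7.2145
  5        1.875         1.7862         8.9310
  6        1.875         1.7690        10.6138
  7        1.875         1.7519        12.2632
  8      501.875       464.3919     3,715.1355
  Σ                    477.0197     3,765.1564
P = 477.0197; D_Mac = 7.89308 half-year periods = 3.94654 yrs; D_mod = 3.94654/(1+0.00975) = 3.90843 yrs.
ΔP/P ≈ -D_mod · Δy = -3.90843 × (-0.006) = +0.023451 = +2.3451%.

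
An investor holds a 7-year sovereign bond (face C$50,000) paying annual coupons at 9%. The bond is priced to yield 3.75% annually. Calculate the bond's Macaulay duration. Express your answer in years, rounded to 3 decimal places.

5.698 years

Periodic yield y = 0.0375. Discount each cash flow and weight by its year:
  t   CF        PV=CF/(1+0.0375)^t    t·PV
  1     4,500.00     4,337.3494     4,337.3494
  2     4,500.00     4,180.5777     8,361.1555
  3     4,500.00     4,029.4725    12,088.4175
  4     4,500.00     3,883.8289    15,535.3157
  5     4,500.00     3,743.4496    18,717.2478
  6     4,500.00     3,608.1442    21,648.8650
  7    54,500.00    42,119.1661   294,834.1630
  Σ                 65,901.9884   375,522.5139
Price P = Σ PV = 65,901.9884.
Macaulay duration = Σ(t·PV) / P = 375,522.5139 / 65,901.9884 = 5.69820 years.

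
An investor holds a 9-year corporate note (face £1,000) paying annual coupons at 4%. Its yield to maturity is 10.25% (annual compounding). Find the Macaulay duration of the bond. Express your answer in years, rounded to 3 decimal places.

Periodic yield y = 0.1025. Discount each cash flow and weight by its year:
  t   CF        PV=CF/(1+0.1025)^t    t·PV
  1        40.00        36.2812        36.2812
  2        40.00        32.9081        65.8162
  3        40.00        29.8486        89.5458
  4        40.00        27.0736       108.2943
  5        40.00        24.5565       122.7827
  6        40.00        22.2735       133.6410
  7        40.00        20.2027       141.4190
  8        40.00        18.3245       146.5957
  9     1,040.00       432.1415     3,889.2733
  Σ                    643.6102     4,733.6492
Price P = Σ PV = 643.6102.
Macaulay duration = Σ(t·PV) / P = 4,733.6492 / 643.6102 = 7.35484 years.

7.355 years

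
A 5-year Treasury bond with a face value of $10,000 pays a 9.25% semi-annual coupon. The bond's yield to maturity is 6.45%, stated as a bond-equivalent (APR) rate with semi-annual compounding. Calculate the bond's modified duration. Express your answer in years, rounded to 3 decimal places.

4.039 years

Periodic yield y = 0.03225. First find Macaulay duration:
  t   CF        PV=CF/(1+0.03225)^t    t·PV
  1       462.50       448.0504       448.0504
  2       462.50       434.0522       868.1044
  3       462.50       420.4913     1,261.4740
  4       462.50       407.3542     1,629.4167
  5       462.50       394.6274     1,973.1372
  6       462.50       382.2983     2,293.7899
  7       462.50       370.3544     2,592.4807
  8       462.50       358.7836     2,870.2689
  9       462.50       347.5743     3,128.1691
  10   10,462.50     7,617.0456    76,170.4560
  Σ                 11,180.6318    93,235.3474
P = 11,180.6318; Macaulay duration = 93,235.3474 / 11,180.6318 = 8.33901 half-year periods = 4.16950 years.
Modified duration = D_Mac / (1 + y) = 4.16950 / 1.03225 = 4.03924 years.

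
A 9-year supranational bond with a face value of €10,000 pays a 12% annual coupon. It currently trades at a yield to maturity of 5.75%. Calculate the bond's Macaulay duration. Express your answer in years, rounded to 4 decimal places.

Periodic yield y = 0.0575. Discount each cash flow and weight by its year:
  t   CF        PV=CF/(1+0.0575)^t    t·PV
  1     1,200.00     1,134.7518     1,134.7518
  2     1,200.00     1,073.0513     2,146.1026
  3     1,200.00     1,014.7057     3,044.1172
  4     1,200.00       959.5326     3,838.1305
  5     1,200.00       907.3594     4,536.7972
  6     1,200.00       858.0231     5,148.1387
  7     1,200.00       811.3694     5,679.5857
  8     1,200.00       767.2524     6,138.0189
  9    11,200.00     6,771.6521    60,944.8690
  Σ                 14,297.6979    92,610.5116
Price P = Σ PV = 14,297.6979.
Macaulay duration = Σ(t·PV) / P = 92,610.5116 / 14,297.6979 = 6.47730 years.

6.4773 years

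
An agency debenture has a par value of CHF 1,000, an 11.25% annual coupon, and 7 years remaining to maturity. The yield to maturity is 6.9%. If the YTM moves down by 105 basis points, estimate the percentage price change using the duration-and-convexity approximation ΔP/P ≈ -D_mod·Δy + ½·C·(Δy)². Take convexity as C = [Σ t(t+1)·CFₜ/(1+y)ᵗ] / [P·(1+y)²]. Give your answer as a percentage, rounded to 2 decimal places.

With y = 0.069:
  t   CF        PV=CF/(1+0.069)^t    t·PV        t(t+1)·PV
  1       112.50       105.2385       105.2385         210.4771
  2       112.50        98.4458       196.8916         590.6747
  3       112.50        92.0915       276.2744       1,105.0976
  4       112.50        86.1473       344.5892       1,722.9461
  5       112.50        80.5868       402.9341       2,417.6045
  6       112.50        75.3852       452.3114       3,166.1799
  7     1,112.50       697.3585     4,881.5093      39,052.0746
  Σ                  1,235.2536     6,659.7486      48,265.0545
P = 1,235.2536; D_Mac = 5.39140 yrs; D_mod = 5.04341 yrs; C = 34.19174.
Duration effect: -5.04341 × (-0.0105) = +0.052956
Convexity effect: 0.5 × 34.19174 × (-0.0105)² = +0.0018848
ΔP/P ≈ +0.052956 + 0.0018848 = +0.054841 = +5.4841%.

+5.48%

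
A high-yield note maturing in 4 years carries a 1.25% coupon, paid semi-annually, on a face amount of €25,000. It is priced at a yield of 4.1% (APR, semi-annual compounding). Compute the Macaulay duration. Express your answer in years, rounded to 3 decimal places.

3.908 years

Periodic yield y = 0.0205. Discount each cash flow and weight by its period:
  t   CF        PV=CF/(1+0.0205)^t    t·PV
  1       156.25       153.1112       153.1112
  2       156.25       150.0355       300.0710
  3       156.25       147.0216       441.0647
  4       156.25       144.0682       576.2726
  5       156.25       141.1741       705.8704
  6       156.25       138.3382       830.0289
  7       156.25       135.5592       948.9143
  8    25,156.25    21,386.6041   171,092.8326
  Σ                 22,395.9119   175,048.1658
Price P = Σ PV = 22,395.9119.
Macaulay duration = Σ(t·PV) / P = 175,048.1658 / 22,395.9119 = 7.81608 half-year periods.
In years: 7.81608 / 2 = 3.90804 years.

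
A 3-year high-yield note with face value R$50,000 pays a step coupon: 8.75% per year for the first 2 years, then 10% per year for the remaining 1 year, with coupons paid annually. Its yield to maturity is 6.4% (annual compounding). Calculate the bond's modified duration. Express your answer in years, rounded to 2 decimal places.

2.61 years

Periodic yield y = 0.064. First find Macaulay duration:
  t   CF        PV=CF/(1+0.064)^t    t·PV
  1     4,375.00     4,111.8421     4,111.8421
  2     4,375.00     3,864.5133     7,729.0265
  3    55,000.00    45,660.1996   136,980.5988
  Σ                 53,636.5550   148,821.4674
P = 53,636.5550; Macaulay duration = 148,821.4674 / 53,636.5550 = 2.77463 years.
Modified duration = D_Mac / (1 + y) = 2.77463 / 1.064 = 2.60773 years.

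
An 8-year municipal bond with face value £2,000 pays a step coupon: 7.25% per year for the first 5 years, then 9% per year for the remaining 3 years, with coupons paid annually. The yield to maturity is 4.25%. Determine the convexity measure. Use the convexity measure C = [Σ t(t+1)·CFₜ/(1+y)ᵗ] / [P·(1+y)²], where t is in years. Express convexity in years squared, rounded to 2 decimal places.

49.95

With y = 0.0425:
  t   CF        PV=CF/(1+0.0425)^t    t·PV        t(t+1)·PV
  1       145.00       139.0887       139.0887         278.1775
  2       145.00       133.4184       266.8369         800.5107
  3       145.00       127.9793       383.9380       1,535.7519
  4       145.00       122.7619       491.0478       2,455.2388
  5       145.00       117.7573       588.7863       3,532.7177
  6       180.00       140.2220       841.3319       5,889.3235
  7       180.00       134.5055       941.5385       7,532.3083
  8     2,180.00     1,562.6006    12,500.8047     112,507.2426
  Σ                  2,478.3338    16,153.3728     134,531.2710
P = 2,478.3338.
Convexity = Σ t(t+1)·PV / [P·(1+y)²] = 134,531.2710 / (2,478.3338 × 1.086806) = 49.94722.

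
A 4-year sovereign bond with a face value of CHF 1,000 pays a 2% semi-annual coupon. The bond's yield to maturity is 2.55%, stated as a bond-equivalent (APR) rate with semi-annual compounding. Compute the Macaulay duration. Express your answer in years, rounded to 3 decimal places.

3.862 years

Periodic yield y = 0.01275. Discount each cash flow and weight by its period:
  t   CF        PV=CF/(1+0.01275)^t    t·PV
  1        10.00         9.8741         9.8741
  2        10.00         9.7498        19.4996
  3        10.00         9.6271        28.8812
  4        10.00         9.5059        38.0234
  5        10.00         9.3862        46.9309
  6        10.00         9.2680        55.6081
  7        10.00         9.1513        64.0593
  8     1,010.00       912.6481     7,301.1849
  Σ                    979.2104     7,564.0614
Price P = Σ PV = 979.2104.
Macaulay duration = Σ(t·PV) / P = 7,564.0614 / 979.2104 = 7.72465 half-year periods.
In years: 7.72465 / 2 = 3.86233 years.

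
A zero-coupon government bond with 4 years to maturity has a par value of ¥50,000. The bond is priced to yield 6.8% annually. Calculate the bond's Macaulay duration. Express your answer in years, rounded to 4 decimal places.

4.0000 years

A zero-coupon bond has a single cash flow at maturity, so its Macaulay duration equals its maturity: 4 years.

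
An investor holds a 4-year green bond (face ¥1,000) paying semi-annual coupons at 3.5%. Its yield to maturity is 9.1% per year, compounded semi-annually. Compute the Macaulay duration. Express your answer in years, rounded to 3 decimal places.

3.736 years

Periodic yield y = 0.0455. Discount each cash flow and weight by its period:
  t   CF        PV=CF/(1+0.0455)^t    t·PV
  1        17.50        16.7384        16.7384
  2        17.50        16.0099        32.0199
  3        17.50        15.3132        45.9396
  4        17.50        14.6468        58.5871
  5        17.50        14.0093        70.0467
  6        17.50        13.3997        80.3980
  7        17.50        12.8165        89.7156
  8     1,017.50       712.7580     5,702.0643
  Σ                    815.6919     6,095.5095
Price P = Σ PV = 815.6919.
Macaulay duration = Σ(t·PV) / P = 6,095.5095 / 815.6919 = 7.47281 half-year periods.
In years: 7.47281 / 2 = 3.73640 years.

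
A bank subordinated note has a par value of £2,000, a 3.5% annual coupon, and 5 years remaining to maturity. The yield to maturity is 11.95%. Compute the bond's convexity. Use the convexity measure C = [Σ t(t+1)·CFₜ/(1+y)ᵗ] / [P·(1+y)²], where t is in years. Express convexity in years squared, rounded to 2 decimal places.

With y = 0.1195:
  t   CF        PV=CF/(1+0.1195)^t    t·PV        t(t+1)·PV
  1        70.00        62.5279        62.5279         125.0558
  2        70.00        55.8534       111.7069         335.1206
  3        70.00        49.8914       149.6742         598.6969
  4        70.00        44.5658       178.2632         891.3159
  5     2,070.00     1,177.1989     5,885.9946      35,315.9677
  Σ                  1,390.0375     6,388.1668      37,266.1568
P = 1,390.0375.
Convexity = Σ t(t+1)·PV / [P·(1+y)²] = 37,266.1568 / (1,390.0375 × 1.253280) = 21.39143.

21.39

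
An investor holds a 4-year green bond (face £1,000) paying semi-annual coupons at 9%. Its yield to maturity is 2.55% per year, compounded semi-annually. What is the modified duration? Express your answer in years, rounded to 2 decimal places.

3.47 years

Periodic yield y = 0.01275. First find Macaulay duration:
  t   CF        PV=CF/(1+0.01275)^t    t·PV
  1        45.00        44.4335        44.4335
  2        45.00        43.8741        87.7482
  3        45.00        43.3217       129.9652
  4        45.00        42.7763       171.1053
  5        45.00        42.2378       211.1890
  6        45.00        41.7060       250.2363
  7        45.00        41.1810       288.2669
  8     1,045.00       944.2745     7,554.1962
  Σ                  1,243.8050     8,737.1405
P = 1,243.8050; Macaulay duration = 8,737.1405 / 1,243.8050 = 7.02453 half-year periods = 3.51226 years.
Modified duration = D_Mac / (1 + y) = 3.51226 / 1.01275 = 3.46805 years.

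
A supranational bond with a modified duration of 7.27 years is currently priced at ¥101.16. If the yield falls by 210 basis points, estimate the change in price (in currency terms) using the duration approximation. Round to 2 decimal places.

+¥15.44

Duration approximation: ΔP/P ≈ -D_mod · Δy = -7.27 × (-0.021) = +0.152670.
ΔP ≈ 101.16 × (+0.152670) = +15.4440972.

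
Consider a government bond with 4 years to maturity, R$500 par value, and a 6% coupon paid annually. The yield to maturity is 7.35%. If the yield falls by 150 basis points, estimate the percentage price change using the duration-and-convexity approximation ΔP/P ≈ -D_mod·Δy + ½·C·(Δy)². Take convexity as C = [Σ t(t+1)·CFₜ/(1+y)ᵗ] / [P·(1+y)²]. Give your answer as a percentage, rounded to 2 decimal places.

+5.29%

With y = 0.0735:
  t   CF        PV=CF/(1+0.0735)^t    t·PV        t(t+1)·PV
  1        30.00        27.9460        27.9460          55.8919
  2        30.00        26.0326        52.0652         156.1955
  3        30.00        24.2502        72.7506         291.0023
  4       530.00       399.0871     1,596.3483       7,981.7417
  Σ                    477.3158     1,749.1100       8,484.8314
P = 477.3158; D_Mac = 3.66447 yrs; D_mod = 3.41357 yrs; C = 15.42529.
Duration effect: -3.41357 × (-0.015) = +0.051204
Convexity effect: 0.5 × 15.42529 × (-0.015)² = +0.0017353
ΔP/P ≈ +0.051204 + 0.0017353 = +0.052939 = +5.2939%.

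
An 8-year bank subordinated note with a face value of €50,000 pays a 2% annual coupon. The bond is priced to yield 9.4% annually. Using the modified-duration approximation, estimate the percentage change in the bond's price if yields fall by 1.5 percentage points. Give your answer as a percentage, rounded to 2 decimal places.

Periodic yield y = 0.094. Modified duration first:
  t   CF        PV=CF/(1+0.094)^t    t·PV
  1     1,000.00       914.0768       914.0768
  2     1,000.00       835.5364     1,671.0727
  3     1,000.00       763.7444     2,291.2332
  4     1,000.00       698.1210     2,792.4841
  5     1,000.00       638.1362     3,190.6811
  6     1,000.00       583.3055     3,499.8330
  7     1,000.00       533.1860     3,732.3021
  8    51,000.00    24,856.0206   198,848.1648
  Σ                 29,822.1269   216,939.8476
P = 29,822.1269; D_Mac = 7.27446 yrs; D_mod = 7.27446/(1+0.094) = 6.64941 yrs.
ΔP/P ≈ -D_mod · Δy = -6.64941 × (-0.015) = +0.099741 = +9.9741%.

+9.97%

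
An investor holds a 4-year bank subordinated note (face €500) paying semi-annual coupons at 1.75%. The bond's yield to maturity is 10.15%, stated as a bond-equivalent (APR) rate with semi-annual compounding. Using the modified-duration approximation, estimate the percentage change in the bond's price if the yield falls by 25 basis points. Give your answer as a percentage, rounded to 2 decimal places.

+0.92%

Periodic yield y = 0.05075. Modified duration first:
  t   CF        PV=CF/(1+0.05075)^t    t·PV
  1        4.375         4.1637         4.1637
  2        4.375         3.9626         7.9252
  3        4.375         3.7712        11.3136
  4        4.375         3.5891        14.3562
  5        4.375         3.4157        17.0786
  6        4.375         3.2507        19.5044
  7        4.375         3.0937        21.6561
  8      504.375       339.4364     2,715.4909
  Σ                    364.6831     2,811.4887
P = 364.6831; D_Mac = 7.70940 half-year periods = 3.85470 yrs; D_mod = 3.85470/(1+0.05075) = 3.66852 yrs.
ΔP/P ≈ -D_mod · Δy = -3.66852 × (-0.0025) = +0.009171 = +0.9171%.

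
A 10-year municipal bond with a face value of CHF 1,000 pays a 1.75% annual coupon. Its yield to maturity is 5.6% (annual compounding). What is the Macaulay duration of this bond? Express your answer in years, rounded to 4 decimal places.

9.0868 years

Periodic yield y = 0.056. Discount each cash flow and weight by its year:
  t   CF        PV=CF/(1+0.056)^t    t·PV
  1        17.50        16.5720        16.5720
  2        17.50        15.6932        31.3863
  3        17.50        14.8609        44.5828
  4        17.50        14.0729        56.2914
  5        17.50        13.3266        66.6329
  6        17.50        12.6199        75.7192
  7        17.50        11.9506        83.6544
  8        17.50        11.3169        90.5350
  9        17.50        10.7167        96.4507
  10    1,017.50       590.0587     5,900.5872
  Σ                    711.1883     6,462.4119
Price P = Σ PV = 711.1883.
Macaulay duration = Σ(t·PV) / P = 6,462.4119 / 711.1883 = 9.08678 years.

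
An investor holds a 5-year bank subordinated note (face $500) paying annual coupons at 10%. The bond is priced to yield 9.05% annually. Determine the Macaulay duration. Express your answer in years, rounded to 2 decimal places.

4.19 years

Periodic yield y = 0.0905. Discount each cash flow and weight by its year:
  t   CF        PV=CF/(1+0.0905)^t    t·PV
  1        50.00        45.8505        45.8505
  2        50.00        42.0454        84.0908
  3        50.00        38.5561       115.6683
  4        50.00        35.3563       141.4254
  5       550.00       356.6435     1,783.2176
  Σ                    518.4519     2,170.2526
Price P = Σ PV = 518.4519.
Macaulay duration = Σ(t·PV) / P = 2,170.2526 / 518.4519 = 4.18603 years.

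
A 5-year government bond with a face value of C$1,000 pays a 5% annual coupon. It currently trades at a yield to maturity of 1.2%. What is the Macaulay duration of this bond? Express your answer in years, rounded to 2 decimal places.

4.59 years

Periodic yield y = 0.012. Discount each cash flow and weight by its year:
  t   CF        PV=CF/(1+0.012)^t    t·PV
  1        50.00        49.4071        49.4071
  2        50.00        48.8213        97.6425
  3        50.00        48.2424       144.7271
  4        50.00        47.6703       190.6812
  5     1,050.00       989.2060     4,946.0299
  Σ                  1,183.3470     5,428.4879
Price P = Σ PV = 1,183.3470.
Macaulay duration = Σ(t·PV) / P = 5,428.4879 / 1,183.3470 = 4.58740 years.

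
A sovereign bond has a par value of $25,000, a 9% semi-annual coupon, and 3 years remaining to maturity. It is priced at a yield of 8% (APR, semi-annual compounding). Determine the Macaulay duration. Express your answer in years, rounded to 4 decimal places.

Periodic yield y = 0.04. Discount each cash flow and weight by its period:
  t   CF        PV=CF/(1+0.04)^t    t·PV
  1     1,125.00     1,081.7308     1,081.7308
  2     1,125.00     1,040.1257     2,080.2515
  3     1,125.00     1,000.1209     3,000.3627
  4     1,125.00       961.6547     3,846.6189
  5     1,125.00       924.6680     4,623.3400
  6    26,125.00    20,646.9670   123,881.8019
  Σ                 25,655.2671   138,514.1057
Price P = Σ PV = 25,655.2671.
Macaulay duration = Σ(t·PV) / P = 138,514.1057 / 25,655.2671 = 5.39905 half-year periods.
In years: 5.39905 / 2 = 2.69953 years.

2.6995 years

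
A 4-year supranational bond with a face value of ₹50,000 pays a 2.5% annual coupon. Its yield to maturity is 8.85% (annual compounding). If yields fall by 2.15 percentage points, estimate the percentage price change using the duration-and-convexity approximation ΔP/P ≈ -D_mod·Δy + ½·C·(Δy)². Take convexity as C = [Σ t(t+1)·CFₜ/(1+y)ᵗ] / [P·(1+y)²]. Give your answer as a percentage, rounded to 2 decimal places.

With y = 0.0885:
  t   CF        PV=CF/(1+0.0885)^t    t·PV        t(t+1)·PV
  1     1,250.00     1,148.3693     1,148.3693       2,296.7386
  2     1,250.00     1,055.0017     2,110.0033       6,330.0100
  3     1,250.00       969.2252     2,907.6757      11,630.7028
  4    51,250.00    36,507.3354   146,029.3417     730,146.7087
  Σ                 39,679.9317   152,195.3901     750,404.1602
P = 39,679.9317; D_Mac = 3.83558 yrs; D_mod = 3.52373 yrs; C = 15.96127.
Duration effect: -3.52373 × (-0.0215) = +0.075760
Convexity effect: 0.5 × 15.96127 × (-0.0215)² = +0.0036890
ΔP/P ≈ +0.075760 + 0.0036890 = +0.079449 = +7.9449%.

+7.94%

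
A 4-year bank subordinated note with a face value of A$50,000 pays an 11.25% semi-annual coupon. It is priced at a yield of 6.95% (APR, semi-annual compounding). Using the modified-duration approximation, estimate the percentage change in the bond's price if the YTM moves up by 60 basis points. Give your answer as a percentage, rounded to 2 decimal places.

-1.96%

Periodic yield y = 0.03475. Modified duration first:
  t   CF        PV=CF/(1+0.03475)^t    t·PV
  1     2,812.50     2,718.0478     2,718.0478
  2     2,812.50     2,626.7677     5,253.5353
  3     2,812.50     2,538.5529     7,615.6588
  4     2,812.50     2,453.3007     9,813.2030
  5     2,812.50     2,370.9116    11,854.5578
  6     2,812.50     2,291.2893    13,747.7356
  7     2,812.50     2,214.3409    15,500.3864
  8    52,812.50    40,184.0075   321,472.0596
  Σ                 57,397.2184   387,975.1845
P = 57,397.2184; D_Mac = 6.75948 half-year periods = 3.37974 yrs; D_mod = 3.37974/(1+0.03475) = 3.26624 yrs.
ΔP/P ≈ -D_mod · Δy = -3.26624 × (+0.006) = -0.019597 = -1.9597%.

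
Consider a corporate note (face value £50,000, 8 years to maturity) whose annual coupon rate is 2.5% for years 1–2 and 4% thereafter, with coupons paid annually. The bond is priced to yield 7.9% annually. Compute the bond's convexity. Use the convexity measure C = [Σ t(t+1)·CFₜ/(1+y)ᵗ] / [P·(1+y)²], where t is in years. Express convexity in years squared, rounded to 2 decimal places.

51.78

With y = 0.079:
  t   CF        PV=CF/(1+0.079)^t    t·PV        t(t+1)·PV
  1     1,250.00     1,158.4801     1,158.4801       2,316.9601
  2     1,250.00     1,073.6609     2,147.3217       6,441.9652
  3     2,000.00     1,592.0828     4,776.2485      19,104.9941
  4     2,000.00     1,475.5170     5,902.0680      29,510.3400
  5     2,000.00     1,367.4856     6,837.4282      41,024.5690
  6     2,000.00     1,267.3639     7,604.1833      53,229.2832
  7     2,000.00     1,174.5726     8,222.0085      65,776.0682
  8    52,000.00    28,302.9553   226,423.6428   2,037,812.7849
  Σ                 37,412.1183   263,071.3811   2,255,216.9647
P = 37,412.1183.
Convexity = Σ t(t+1)·PV / [P·(1+y)²] = 2,255,216.9647 / (37,412.1183 × 1.164241) = 51.77655.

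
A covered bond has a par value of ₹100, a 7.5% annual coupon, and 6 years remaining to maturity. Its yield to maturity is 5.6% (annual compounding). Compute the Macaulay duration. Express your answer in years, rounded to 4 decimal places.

Periodic yield y = 0.056. Discount each cash flow and weight by its year:
  t   CF        PV=CF/(1+0.056)^t    t·PV
  1         7.50         7.1023         7.1023
  2         7.50         6.7256        13.4513
  3         7.50         6.3690        19.1069
  4         7.50         6.0312        24.1249
  5         7.50         5.7114        28.5569
  6       107.50        77.5220       465.1320
  Σ                    109.4615       557.4743
Price P = Σ PV = 109.4615.
Macaulay duration = Σ(t·PV) / P = 557.4743 / 109.4615 = 5.09288 years.

5.0929 years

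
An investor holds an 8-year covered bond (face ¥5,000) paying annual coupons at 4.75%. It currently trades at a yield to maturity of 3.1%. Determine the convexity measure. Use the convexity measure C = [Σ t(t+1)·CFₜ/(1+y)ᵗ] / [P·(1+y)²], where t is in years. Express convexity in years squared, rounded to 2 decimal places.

With y = 0.031:
  t   CF        PV=CF/(1+0.031)^t    t·PV        t(t+1)·PV
  1       237.50       230.3589       230.3589         460.7177
  2       237.50       223.4325       446.8649       1,340.5948
  3       237.50       216.7143       650.1430       2,600.5719
  4       237.50       210.1982       840.7927       4,203.9636
  5       237.50       203.8780     1,019.3898       6,116.3389
  6       237.50       197.7478     1,186.4867       8,305.4069
  7       237.50       191.8019     1,342.6135      10,740.9077
  8     5,237.50     4,102.5578    32,820.4628     295,384.1652
  Σ                  5,576.6894    38,537.1123     329,152.6667
P = 5,576.6894.
Convexity = Σ t(t+1)·PV / [P·(1+y)²] = 329,152.6667 / (5,576.6894 × 1.062961) = 55.52692.

55.53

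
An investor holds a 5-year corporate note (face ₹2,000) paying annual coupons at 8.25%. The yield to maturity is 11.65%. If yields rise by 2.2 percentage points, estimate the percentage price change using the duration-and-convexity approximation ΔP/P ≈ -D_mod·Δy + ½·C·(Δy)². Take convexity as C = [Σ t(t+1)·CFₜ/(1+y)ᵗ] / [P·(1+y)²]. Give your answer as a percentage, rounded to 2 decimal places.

-7.89%

With y = 0.1165:
  t   CF        PV=CF/(1+0.1165)^t    t·PV        t(t+1)·PV
  1       165.00       147.7833       147.7833         295.5665
  2       165.00       132.3630       264.7259         794.1778
  3       165.00       118.5517       355.6551       1,422.6203
  4       165.00       106.1815       424.7262       2,123.6309
  5     2,165.00     1,247.8554     6,239.2770      37,435.6621
  Σ                  1,752.7349     7,432.1675      42,071.6576
P = 1,752.7349; D_Mac = 4.24033 yrs; D_mod = 3.79787 yrs; C = 19.25555.
Duration effect: -3.79787 × (+0.022) = -0.083553
Convexity effect: 0.5 × 19.25555 × (0.022)² = +0.0046598
ΔP/P ≈ -0.083553 + 0.0046598 = -0.078893 = -7.8893%.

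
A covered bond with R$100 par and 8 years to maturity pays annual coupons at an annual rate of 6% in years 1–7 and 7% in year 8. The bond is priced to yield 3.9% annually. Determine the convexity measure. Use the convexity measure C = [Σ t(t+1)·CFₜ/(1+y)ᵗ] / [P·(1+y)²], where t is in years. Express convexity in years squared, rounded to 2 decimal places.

52.31

With y = 0.039:
  t   CF        PV=CF/(1+0.039)^t    t·PV        t(t+1)·PV
  1         6.00         5.7748         5.7748          11.5496
  2         6.00         5.5580        11.1160          33.3481
  3         6.00         5.3494        16.0482          64.1927
  4         6.00         5.1486        20.5944         102.9720
  5         6.00         4.9553        24.7767         148.6602
  6         6.00         4.7693        28.6160         200.3121
  7         6.00         4.5903        32.1322         257.0576
  8       107.00        78.7879       630.3030       5,672.7271
  Σ                    114.9337       769.3613       6,490.8195
P = 114.9337.
Convexity = Σ t(t+1)·PV / [P·(1+y)²] = 6,490.8195 / (114.9337 × 1.079521) = 52.31439.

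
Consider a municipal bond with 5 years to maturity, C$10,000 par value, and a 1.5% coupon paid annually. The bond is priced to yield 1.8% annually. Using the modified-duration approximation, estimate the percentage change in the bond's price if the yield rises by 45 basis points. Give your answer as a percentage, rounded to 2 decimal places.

Periodic yield y = 0.018. Modified duration first:
  t   CF        PV=CF/(1+0.018)^t    t·PV
  1       150.00       147.3477       147.3477
  2       150.00       144.7424       289.4848
  3       150.00       142.1831       426.5492
  4       150.00       139.6690       558.6762
  5    10,150.00     9,283.8294    46,419.1471
  Σ                  9,857.7717    47,841.2050
P = 9,857.7717; D_Mac = 4.85315 yrs; D_mod = 4.85315/(1+0.018) = 4.76733 yrs.
ΔP/P ≈ -D_mod · Δy = -4.76733 × (+0.0045) = -0.021453 = -2.1453%.

-2.15%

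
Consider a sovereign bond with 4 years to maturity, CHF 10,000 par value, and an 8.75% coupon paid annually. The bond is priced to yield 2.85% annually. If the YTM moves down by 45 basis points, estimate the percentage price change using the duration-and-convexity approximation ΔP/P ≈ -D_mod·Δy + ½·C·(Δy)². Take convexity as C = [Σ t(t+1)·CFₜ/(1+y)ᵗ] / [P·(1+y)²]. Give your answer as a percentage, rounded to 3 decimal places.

With y = 0.0285:
  t   CF        PV=CF/(1+0.0285)^t    t·PV        t(t+1)·PV
  1       875.00       850.7535       850.7535       1,701.5070
  2       875.00       827.1789     1,654.3579       4,963.0736
  3       875.00       804.2576     2,412.7728       9,651.0910
  4    10,875.00     9,718.7874    38,875.1496     194,375.7478
  Σ                 12,200.9774    43,793.0337     210,691.4194
P = 12,200.9774; D_Mac = 3.58931 yrs; D_mod = 3.48984 yrs; C = 16.32464.
Duration effect: -3.48984 × (-0.0045) = +0.015704
Convexity effect: 0.5 × 16.32464 × (-0.0045)² = +0.0001653
ΔP/P ≈ +0.015704 + 0.0001653 = +0.015870 = +1.5870%.

+1.587%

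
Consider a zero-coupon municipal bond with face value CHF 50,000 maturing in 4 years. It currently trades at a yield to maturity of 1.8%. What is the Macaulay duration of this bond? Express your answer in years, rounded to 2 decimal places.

4.00 years

A zero-coupon bond has a single cash flow at maturity, so its Macaulay duration equals its maturity: 4 years.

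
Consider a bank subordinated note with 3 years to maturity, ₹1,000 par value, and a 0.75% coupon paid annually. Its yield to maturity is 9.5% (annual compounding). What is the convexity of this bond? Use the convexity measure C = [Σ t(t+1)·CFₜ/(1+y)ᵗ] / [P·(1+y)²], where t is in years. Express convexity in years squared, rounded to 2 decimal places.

With y = 0.095:
  t   CF        PV=CF/(1+0.095)^t    t·PV        t(t+1)·PV
  1         7.50         6.8493         6.8493          13.6986
  2         7.50         6.2551        12.5102          37.5305
  3     1,007.50       767.3663     2,302.0988       9,208.3951
  Σ                    780.4707     2,321.4582       9,259.6242
P = 780.4707.
Convexity = Σ t(t+1)·PV / [P·(1+y)²] = 9,259.6242 / (780.4707 × 1.199025) = 9.89483.

9.89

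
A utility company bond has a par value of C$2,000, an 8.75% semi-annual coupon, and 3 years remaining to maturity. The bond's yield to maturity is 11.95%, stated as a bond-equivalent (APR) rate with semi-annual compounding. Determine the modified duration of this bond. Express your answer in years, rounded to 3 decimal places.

2.537 years

Periodic yield y = 0.05975. First find Macaulay duration:
  t   CF        PV=CF/(1+0.05975)^t    t·PV
  1        87.50        82.5666        82.5666
  2        87.50        77.9114       155.8229
  3        87.50        73.5187       220.5561
  4        87.50        69.3736       277.4945
  5        87.50        65.4622       327.3112
  6     2,087.50     1,473.6893     8,842.1359
  Σ                  1,842.5219     9,905.8872
P = 1,842.5219; Macaulay duration = 9,905.8872 / 1,842.5219 = 5.37627 half-year periods = 2.68813 years.
Modified duration = D_Mac / (1 + y) = 2.68813 / 1.05975 = 2.53657 years.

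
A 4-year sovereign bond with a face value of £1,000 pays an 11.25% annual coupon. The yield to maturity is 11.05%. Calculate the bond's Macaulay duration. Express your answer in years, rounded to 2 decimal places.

Periodic yield y = 0.1105. Discount each cash flow and weight by its year:
  t   CF        PV=CF/(1+0.1105)^t    t·PV
  1       112.50       101.3057       101.3057
  2       112.50        91.2253       182.4506
  3       112.50        82.1480       246.4439
  4     1,112.50       731.5193     2,926.0771
  Σ                  1,006.1983     3,456.2773
Price P = Σ PV = 1,006.1983.
Macaulay duration = Σ(t·PV) / P = 3,456.2773 / 1,006.1983 = 3.43499 years.

3.43 years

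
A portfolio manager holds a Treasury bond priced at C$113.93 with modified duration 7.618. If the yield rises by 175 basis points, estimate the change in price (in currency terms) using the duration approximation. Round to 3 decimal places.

-C$15.189

Duration approximation: ΔP/P ≈ -D_mod · Δy = -7.618 × (+0.0175) = -0.133315.
ΔP ≈ 113.93 × (-0.133315) = -15.18857795.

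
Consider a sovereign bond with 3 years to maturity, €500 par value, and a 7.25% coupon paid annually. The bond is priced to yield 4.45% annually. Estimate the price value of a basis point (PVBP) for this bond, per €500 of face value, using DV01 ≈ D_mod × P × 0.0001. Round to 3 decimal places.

Periodic yield y = 0.0445.
  t   CF        PV=CF/(1+0.0445)^t    t·PV
  1        36.25        34.7056        34.7056
  2        36.25        33.2270        66.4540
  3       536.25       470.5892     1,411.7677
  Σ                    538.5218     1,512.9273
P = 538.5218; D_Mac = 2.80941 yrs; D_mod = 2.68972 yrs.
DV01 ≈ 2.68972 × 538.5218 × 0.0001 = 0.144847.

€0.145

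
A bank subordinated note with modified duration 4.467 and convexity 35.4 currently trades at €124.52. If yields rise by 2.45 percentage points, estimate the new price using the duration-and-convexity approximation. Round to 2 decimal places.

Duration effect: -D_mod·Δy = -4.467 × (+0.0245) = -0.1094415
Convexity effect: ½·C·(Δy)² = 0.5 × 35.4 × (0.0245)² = +0.010624425
ΔP/P ≈ -0.1094415 + 0.010624425 = -0.098817075
New price ≈ 124.52 × (1 - 0.098817075) = 112.215297821.

€112.22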